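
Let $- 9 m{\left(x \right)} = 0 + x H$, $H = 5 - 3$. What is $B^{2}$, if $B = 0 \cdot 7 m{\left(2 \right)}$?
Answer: $0$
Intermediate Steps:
$H = 2$
$m{\left(x \right)} = - \frac{2 x}{9}$ ($m{\left(x \right)} = - \frac{0 + x 2}{9} = - \frac{0 + 2 x}{9} = - \frac{2 x}{9}$)
$B = 0$ ($B = 0 \cdot 7 \left(\left(- \frac{2}{9}\right) 2\right) = 0 \left(- \frac{4}{9}\right) = 0$)
$B^{2} = 0^{2} = 0$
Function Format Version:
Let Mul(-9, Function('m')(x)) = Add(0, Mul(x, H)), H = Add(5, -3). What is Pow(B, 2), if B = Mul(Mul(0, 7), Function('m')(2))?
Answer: 0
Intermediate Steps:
H = 2
Function('m')(x) = Mul(Rational(-2, 9), x) (Function('m')(x) = Mul(Rational(-1, 9), Add(0, Mul(x, 2))) = Mul(Rational(-1, 9), Add(0, Mul(2, x))) = Mul(Rational(-1, 9), Mul(2, x)) = Mul(Rational(-2, 9), x))
B = 0 (B = Mul(Mul(0, 7), Mul(Rational(-2, 9), 2)) = Mul(0, Rational(-4, 9)) = 0)
Pow(B, 2) = Pow(0, 2) = 0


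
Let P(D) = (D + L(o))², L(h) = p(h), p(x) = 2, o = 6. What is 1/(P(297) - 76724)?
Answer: 1/12677 ≈ 7.8883e-5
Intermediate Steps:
L(h) = 2
P(D) = (2 + D)² (P(D) = (D + 2)² = (2 + D)²)
1/(P(297) - 76724) = 1/((2 + 297)² - 76724) = 1/(299² - 76724) = 1/(89401 - 76724) = 1/12677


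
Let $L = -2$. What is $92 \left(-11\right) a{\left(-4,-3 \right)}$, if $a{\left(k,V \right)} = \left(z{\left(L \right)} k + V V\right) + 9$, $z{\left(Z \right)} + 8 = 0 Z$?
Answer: $-50600$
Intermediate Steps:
$z{\left(Z \right)} = -8$ ($z{\left(Z \right)} = -8 + 0 Z = -8 + 0 = -8$)
$a{\left(k,V \right)} = 9 + V^{2} - 8 k$ ($a{\left(k,V \right)} = \left(- 8 k + V V\right) + 9 = \left(- 8 k + V^{2}\right) + 9 = \left(V^{2} - 8 k\right) + 9 = 9 + V^{2} - 8 k$)
$92 \left(-11\right) a{\left(-4,-3 \right)} = 92 \left(-11\right) \left(9 + \left(-3\right)^{2} - -32\right) = - 1012 \left(9 + 9 + 32\right) = \left(-1012\right) 50 = -50600$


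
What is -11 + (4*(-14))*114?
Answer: -6395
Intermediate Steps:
-11 + (4*(-14))*114 = -11 - 56*114 = -11 - 6384 = -6395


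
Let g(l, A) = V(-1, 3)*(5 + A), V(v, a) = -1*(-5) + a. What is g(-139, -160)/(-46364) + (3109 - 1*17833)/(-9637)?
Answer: 173653354/111702467 ≈ 1.5546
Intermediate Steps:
V(v, a) = 5 + a
g(l, A) = 40 + 8*A (g(l, A) = (5 + 3)*(5 + A) = 8*(5 + A) = 40 + 8*A)
g(-139, -160)/(-46364) + (3109 - 1*17833)/(-9637) = (40 + 8*(-160))/(-46364) + (3109 - 1*17833)/(-9637) = (40 - 1280)*(-1/46364) + (3109 - 17833)*(-1/9637) = -1240*(-1/46364) - 14724*(-1/9637) = 310/11591 + 14724/9637 = 173653354/111702467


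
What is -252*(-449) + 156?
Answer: 113304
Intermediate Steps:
-252*(-449) + 156 = 113148 + 156 = 113304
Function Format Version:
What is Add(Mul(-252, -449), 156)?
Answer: 113304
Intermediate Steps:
Add(Mul(-252, -449), 156) = Add(113148, 156) = 113304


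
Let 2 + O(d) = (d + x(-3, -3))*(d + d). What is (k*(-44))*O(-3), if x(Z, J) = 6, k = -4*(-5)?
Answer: 17600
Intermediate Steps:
k = 20
O(d) = -2 + 2*d*(6 + d) (O(d) = -2 + (d + 6)*(d + d) = -2 + (6 + d)*(2*d) = -2 + 2*d*(6 + d))
(k*(-44))*O(-3) = (20*(-44))*(-2 + 2*(-3)² + 12*(-3)) = -880*(-2 + 2*9 - 36) = -880*(-2 + 18 - 36) = -880*(-20) = 17600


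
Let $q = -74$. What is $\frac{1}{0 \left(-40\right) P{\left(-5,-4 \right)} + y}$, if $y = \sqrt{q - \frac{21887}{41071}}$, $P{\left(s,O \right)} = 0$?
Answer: $- \frac{i \sqrt{125724122011}}{3061141} \approx - 0.11583 i$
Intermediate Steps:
$y = \frac{i \sqrt{125724122011}}{41071}$ ($y = \sqrt{-74 - \frac{21887}{41071}} = \sqrt{- \frac{3061141}{41071}} = \frac{i \sqrt{125724122011}}{41071} \approx 8.6332 i$)
$\frac{1}{0 \left(-40\right) P{\left(-5,-4 \right)} + y} = \frac{1}{0 \left(-40\right) 0 + \frac{i \sqrt{125724122011}}{41071}} = \frac{1}{0 \cdot 0 + \frac{i \sqrt{125724122011}}{41071}} = \frac{1}{0 + \frac{i \sqrt{125724122011}}{41071}} = \frac{1}{\frac{1}{41071} i \sqrt{125724122011}} = - \frac{i \sqrt{125724122011}}{3061141}$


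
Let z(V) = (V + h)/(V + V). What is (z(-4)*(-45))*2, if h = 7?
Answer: 135/4 ≈ 33.750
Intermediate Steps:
z(V) = (7 + V)/(2*V) (z(V) = (V + 7)/(V + V) = (7 + V)/((2*V)) = (7 + V)*(1/(2*V)) = (7 + V)/(2*V))
(z(-4)*(-45))*2 = (((½)*(7 - 4)/(-4))*(-45))*2 = (((½)*(-¼)*3)*(-45))*2 = -3/8*(-45)*2 = (135/8)*2 = 135/4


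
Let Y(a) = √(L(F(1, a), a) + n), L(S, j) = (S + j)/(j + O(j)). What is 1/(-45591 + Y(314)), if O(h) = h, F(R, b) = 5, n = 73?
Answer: -2202396/100409432485 - 2*√7247591/1305322622305 ≈ -2.1938e-5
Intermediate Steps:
L(S, j) = (S + j)/(2*j) (L(S, j) = (S + j)/(j + j) = (S + j)/((2*j)) = (S + j)*(1/(2*j)) = (S + j)/(2*j))
Y(a) = √(73 + (5 + a)/(2*a)) (Y(a) = √((5 + a)/(2*a) + 73) = √(73 + (5 + a)/(2*a)))
1/(-45591 + Y(314)) = 1/(-45591 + √(294 + 10/314)/2) = 1/(-45591 + √(294 + 10*(1/314))/2) = 1/(-45591 + √(294 + 5/157)/2) = 1/(-45591 + √(46163/157)/2) = 1/(-45591 + (√7247591/157)/2) = 1/(-45591 + √7247591/314)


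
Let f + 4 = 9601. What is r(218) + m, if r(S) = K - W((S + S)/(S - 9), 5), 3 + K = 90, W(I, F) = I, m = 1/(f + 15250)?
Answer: 440959918/5193023 ≈ 84.914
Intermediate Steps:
f = 9597 (f = -4 + 9601 = 9597)
m = 1/24847 (m = 1/(9597 + 15250) = 1/24847 ≈ 4.0246e-5)
K = 87 (K = -3 + 90 = 87)
r(S) = 87 - 2*S/(-9 + S) (r(S) = 87 - (S + S)/(S - 9) = 87 - 2*S/(-9 + S))
r(218) + m = (-783 + 85*218)/(-9 + 218) + 1/24847 = (-783 + 18530)/209 + 1/24847 = (1/209)*17747 + 1/24847 = 17747/209 + 1/24847 = 440959918/5193023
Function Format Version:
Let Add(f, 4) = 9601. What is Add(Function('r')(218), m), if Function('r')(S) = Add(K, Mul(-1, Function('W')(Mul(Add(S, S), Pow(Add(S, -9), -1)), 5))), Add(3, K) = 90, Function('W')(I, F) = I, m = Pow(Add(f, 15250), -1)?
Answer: Rational(440959918, 5193023) ≈ 84.914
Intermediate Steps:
f = 9597 (f = Add(-4, 9601) = 9597)
m = Rational(1, 24847) (m = Pow(Add(9597, 15250), -1) = Pow(24847, -1) = Rational(1, 24847) ≈ 4.0246e-5)
K = 87 (K = Add(-3, 90) = 87)
Function('r')(S) = Add(87, Mul(-2, S, Pow(Add(-9, S), -1))) (Function('r')(S) = Add(87, Mul(-1, Mul(Add(S, S), Pow(Add(S, -9), -1)))) = Add(87, Mul(-1, Mul(Mul(2, S), Pow(Add(-9, S), -1)))) = Add(87, Mul(-1, Mul(2, S, Pow(Add(-9, S), -1)))) = Add(87, Mul(-2, S, Pow(Add(-9, S), -1))))
Add(Function('r')(218), m) = Add(Mul(Pow(Add(-9, 218), -1), Add(-783, Mul(85, 218))), Rational(1, 24847)) = Add(Mul(Pow(209, -1), Add(-783, 18530)), Rational(1, 24847)) = Add(Mul(Rational(1, 209), 17747), Rational(1, 24847)) = Add(Rational(17747, 209), Rational(1, 24847)) = Rational(440959918, 5193023)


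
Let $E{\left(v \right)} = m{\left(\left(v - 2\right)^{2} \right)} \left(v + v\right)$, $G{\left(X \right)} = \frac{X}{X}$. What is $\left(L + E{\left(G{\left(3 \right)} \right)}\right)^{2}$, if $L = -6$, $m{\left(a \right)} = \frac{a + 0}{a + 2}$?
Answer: $\frac{256}{9} \approx 28.444$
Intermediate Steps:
$G{\left(X \right)} = 1$
$m{\left(a \right)} = \frac{a}{2 + a}$
$E{\left(v \right)} = \frac{2 v \left(-2 + v\right)^{2}}{2 + \left(-2 + v\right)^{2}}$ ($E{\left(v \right)} = \frac{\left(v - 2\right)^{2}}{2 + \left(v - 2\right)^{2}} \left(v + v\right) = \frac{\left(-2 + v\right)^{2}}{2 + \left(-2 + v\right)^{2}} \cdot 2 v = \frac{2 v \left(-2 + v\right)^{2}}{2 + \left(-2 + v\right)^{2}}$)
$\left(L + E{\left(G{\left(3 \right)} \right)}\right)^{2} = \left(-6 + 2 \cdot 1 \left(-2 + 1\right)^{2} \frac{1}{2 + \left(-2 + 1\right)^{2}}\right)^{2} = \left(-6 + 2 \cdot 1 \left(-1\right)^{2} \frac{1}{2 + \left(-1\right)^{2}}\right)^{2} = \left(-6 + 2 \cdot 1 \cdot 1 \frac{1}{2 + 1}\right)^{2} = \left(-6 + 2 \cdot 1 \cdot 1 \cdot \frac{1}{3}\right)^{2} = \left(-6 + \frac{2}{3}\right)^{2} = \left(- \frac{16}{3}\right)^{2} = \frac{256}{9}$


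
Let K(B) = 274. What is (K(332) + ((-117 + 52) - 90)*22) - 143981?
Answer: -147117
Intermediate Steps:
(K(332) + ((-117 + 52) - 90)*22) - 143981 = (274 + ((-117 + 52) - 90)*22) - 143981 = (274 + (-65 - 90)*22) - 143981 = (274 - 155*22) - 143981 = (274 - 3410) - 143981 = -3136 - 143981 = -147117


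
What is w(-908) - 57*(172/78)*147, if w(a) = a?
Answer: -252002/13 ≈ -19385.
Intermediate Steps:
w(-908) - 57*(172/78)*147 = -908 - 57*(172/78)*147 = -908 - 57*(172*(1/78))*147 = -908 - 57*(86/39)*147 = -908 - 1634*147/13 = -908 - 1*240198/13 = -908 - 240198/13 = -252002/13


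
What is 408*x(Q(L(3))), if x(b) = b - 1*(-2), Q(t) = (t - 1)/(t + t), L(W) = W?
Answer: 952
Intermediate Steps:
Q(t) = (-1 + t)/(2*t) (Q(t) = (-1 + t)/((2*t)) = (-1 + t)*(1/(2*t)) = (-1 + t)/(2*t))
x(b) = 2 + b (x(b) = b + 2 = 2 + b)
408*x(Q(L(3))) = 408*(2 + (½)*(-1 + 3)/3) = 408*(2 + (½)*(⅓)*2) = 408*(2 + ⅓) = 408*(7/3) = 952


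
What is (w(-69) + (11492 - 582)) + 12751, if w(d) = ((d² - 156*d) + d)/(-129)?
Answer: 1012271/43 ≈ 23541.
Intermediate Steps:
w(d) = -d²/129 + 155*d/129 (w(d) = (d² - 155*d)*(-1/129) = -d²/129 + 155*d/129)
(w(-69) + (11492 - 582)) + 12751 = ((1/129)*(-69)*(155 - 1*(-69)) + (11492 - 582)) + 12751 = ((1/129)*(-69)*(155 + 69) + 10910) + 12751 = ((1/129)*(-69)*224 + 10910) + 12751 = (-5152/43 + 10910) + 12751 = 463978/43 + 12751 = 1012271/43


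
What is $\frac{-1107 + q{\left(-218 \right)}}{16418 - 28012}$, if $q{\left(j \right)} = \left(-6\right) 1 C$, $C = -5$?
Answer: $\frac{1077}{11594} \approx 0.092893$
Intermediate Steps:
$q{\left(j \right)} = 30$ ($q{\left(j \right)} = \left(-6\right) 1 \left(-5\right) = \left(-6\right) \left(-5\right) = 30$)
$\frac{-1107 + q{\left(-218 \right)}}{16418 - 28012} = \frac{-1107 + 30}{16418 - 28012} = - \frac{1077}{-11594} = \left(-1077\right) \left(- \frac{1}{11594}\right) = \frac{1077}{11594}$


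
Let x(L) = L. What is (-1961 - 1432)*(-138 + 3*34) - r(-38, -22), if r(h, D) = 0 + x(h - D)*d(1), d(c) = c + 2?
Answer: 122196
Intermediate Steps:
d(c) = 2 + c
r(h, D) = -3*D + 3*h (r(h, D) = 0 + (h - D)*(2 + 1) = 0 + (h - D)*3 = 0 + (-3*D + 3*h) = -3*D + 3*h)
(-1961 - 1432)*(-138 + 3*34) - r(-38, -22) = (-1961 - 1432)*(-138 + 3*34) - (-3*(-22) + 3*(-38)) = -3393*(-138 + 102) - (66 - 114) = -3393*(-36) - 1*(-48) = 122148 + 48 = 122196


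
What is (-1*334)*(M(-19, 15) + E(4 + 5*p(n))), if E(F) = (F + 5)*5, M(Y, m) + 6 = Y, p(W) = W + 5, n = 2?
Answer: -65130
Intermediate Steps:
p(W) = 5 + W
M(Y, m) = -6 + Y
E(F) = 25 + 5*F (E(F) = (5 + F)*5 = 25 + 5*F)
(-1*334)*(M(-19, 15) + E(4 + 5*p(n))) = (-1*334)*((-6 - 19) + (25 + 5*(4 + 5*(5 + 2)))) = -334*(-25 + (25 + 5*(4 + 5*7))) = -334*(-25 + (25 + 5*(4 + 35))) = -334*(-25 + (25 + 5*39)) = -334*(-25 + (25 + 195)) = -334*(-25 + 220) = -334*195 = -65130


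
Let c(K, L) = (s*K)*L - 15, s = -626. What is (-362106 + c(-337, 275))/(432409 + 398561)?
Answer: 57652429/830970 ≈ 69.380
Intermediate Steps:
c(K, L) = -15 - 626*K*L (c(K, L) = (-626*K)*L - 15 = -626*K*L - 15 = -15 - 626*K*L)
(-362106 + c(-337, 275))/(432409 + 398561) = (-362106 + (-15 - 626*(-337)*275))/(432409 + 398561) = (-362106 + (-15 + 58014550))/830970 = (-362106 + 58014535)*(1/830970) = 57652429*(1/830970) = 57652429/830970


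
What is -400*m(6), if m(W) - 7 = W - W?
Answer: -2800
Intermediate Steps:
m(W) = 7 (m(W) = 7 + (W - W) = 7 + 0 = 7)
-400*m(6) = -400*7 = -2800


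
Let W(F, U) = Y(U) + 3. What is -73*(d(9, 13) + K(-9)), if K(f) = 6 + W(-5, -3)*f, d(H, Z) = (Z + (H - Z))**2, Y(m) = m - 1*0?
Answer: -6351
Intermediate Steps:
Y(m) = m (Y(m) = m + 0 = m)
d(H, Z) = H**2
W(F, U) = 3 + U (W(F, U) = U + 3 = 3 + U)
K(f) = 6 (K(f) = 6 + (3 - 3)*f = 6 + 0*f = 6 + 0 = 6)
-73*(d(9, 13) + K(-9)) = -73*(9**2 + 6) = -73*(81 + 6) = -73*87 = -6351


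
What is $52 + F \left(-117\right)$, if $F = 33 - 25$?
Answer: $-884$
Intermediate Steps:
$F = 8$
$52 + F \left(-117\right) = 52 + 8 \left(-117\right) = 52 - 936 = -884$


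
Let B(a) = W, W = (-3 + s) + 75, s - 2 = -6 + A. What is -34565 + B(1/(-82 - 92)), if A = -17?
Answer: -34514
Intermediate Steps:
s = -21 (s = 2 + (-6 - 17) = 2 - 23 = -21)
W = 51 (W = (-3 - 21) + 75 = -24 + 75 = 51)
B(a) = 51
-34565 + B(1/(-82 - 92)) = -34565 + 51 = -34514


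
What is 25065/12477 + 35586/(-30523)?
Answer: 107017491/126945157 ≈ 0.84302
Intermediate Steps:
25065/12477 + 35586/(-30523) = 25065*(1/12477) + 35586*(-1/30523) = 8355/4159 - 35586/30523 = 107017491/126945157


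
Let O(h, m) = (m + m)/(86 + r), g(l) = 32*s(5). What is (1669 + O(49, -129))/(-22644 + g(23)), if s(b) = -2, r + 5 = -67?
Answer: -5777/79478 ≈ -0.072687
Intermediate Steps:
r = -72 (r = -5 - 67 = -72)
g(l) = -64 (g(l) = 32*(-2) = -64)
O(h, m) = m/7 (O(h, m) = (m + m)/(86 - 72) = (2*m)/14 = (2*m)*(1/14) = m/7)
(1669 + O(49, -129))/(-22644 + g(23)) = (1669 + (⅐)*(-129))/(-22644 - 64) = (1669 - 129/7)/(-22708) = (11554/7)*(-1/22708) = -5777/79478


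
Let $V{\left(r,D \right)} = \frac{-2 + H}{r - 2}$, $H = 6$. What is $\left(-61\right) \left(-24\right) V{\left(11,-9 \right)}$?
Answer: $\frac{1952}{3} \approx 650.67$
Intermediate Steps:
$V{\left(r,D \right)} = \frac{4}{-2 + r}$ ($V{\left(r,D \right)} = \frac{-2 + 6}{r - 2} = \frac{4}{-2 + r}$)
$\left(-61\right) \left(-24\right) V{\left(11,-9 \right)} = \left(-61\right) \left(-24\right) \frac{4}{-2 + 11} = 1464 \cdot \frac{4}{9} = \frac{1952}{3}$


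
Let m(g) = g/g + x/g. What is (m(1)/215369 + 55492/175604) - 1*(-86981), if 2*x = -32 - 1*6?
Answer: 74763718404728/859537679 ≈ 86981.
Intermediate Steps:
x = -19 (x = (-32 - 1*6)/2 = (-32 - 6)/2 = (1/2)*(-38) = -19)
m(g) = 1 - 19/g (m(g) = g/g - 19/g = 1 - 19/g)
(m(1)/215369 + 55492/175604) - 1*(-86981) = (((-19 + 1)/1)/215369 + 55492/175604) - 1*(-86981) = ((1*(-18))*(1/215369) + 55492*(1/175604)) + 86981 = (-18*1/215369 + 13873/43901) + 86981 = (-18/215369 + 13873/43901) + 86981 = 271547629/859537679 + 86981 = 74763718404728/859537679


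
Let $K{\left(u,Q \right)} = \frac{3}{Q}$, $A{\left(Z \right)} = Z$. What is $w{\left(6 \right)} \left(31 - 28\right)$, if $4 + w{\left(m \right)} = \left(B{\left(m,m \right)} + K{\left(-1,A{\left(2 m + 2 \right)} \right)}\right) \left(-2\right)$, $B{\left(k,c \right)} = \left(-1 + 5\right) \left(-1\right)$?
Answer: $\frac{75}{7} \approx 10.714$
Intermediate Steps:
$B{\left(k,c \right)} = -4$ ($B{\left(k,c \right)} = 4 \left(-1\right) = -4$)
$w{\left(m \right)} = 4 - \frac{6}{2 + 2 m}$ ($w{\left(m \right)} = -4 + \left(-4 + \frac{3}{2 m + 2}\right) \left(-2\right) = -4 + \left(-4 + \frac{3}{2 + 2 m}\right) \left(-2\right) = -4 + \left(8 - \frac{6}{2 + 2 m}\right) = 4 - \frac{6}{2 + 2 m}$)
$w{\left(6 \right)} \left(31 - 28\right) = \frac{1 + 4 \cdot 6}{1 + 6} \left(31 - 28\right) = \frac{1 + 24}{7} \cdot 3 = \frac{1}{7} \cdot 25 \cdot 3 = \frac{25}{7} \cdot 3 = \frac{75}{7}$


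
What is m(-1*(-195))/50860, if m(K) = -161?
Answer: -161/50860 ≈ -0.0031656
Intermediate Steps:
m(-1*(-195))/50860 = -161/50860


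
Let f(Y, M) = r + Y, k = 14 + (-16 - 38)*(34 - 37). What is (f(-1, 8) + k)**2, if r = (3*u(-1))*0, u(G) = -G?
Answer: 30625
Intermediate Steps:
r = 0 (r = (3*(-1*(-1)))*0 = (3*1)*0 = 3*0 = 0)
k = 176 (k = 14 - 54*(-3) = 14 + 162 = 176)
f(Y, M) = Y (f(Y, M) = 0 + Y = Y)
(f(-1, 8) + k)**2 = (-1 + 176)**2 = 175**2 = 30625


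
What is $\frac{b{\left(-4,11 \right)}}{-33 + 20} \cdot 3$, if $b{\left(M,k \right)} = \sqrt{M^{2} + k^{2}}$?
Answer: $- \frac{3 \sqrt{137}}{13} \approx -2.7011$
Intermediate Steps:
$\frac{b{\left(-4,11 \right)}}{-33 + 20} \cdot 3 = \frac{\sqrt{\left(-4\right)^{2} + 11^{2}}}{-33 + 20} \cdot 3 = \frac{\sqrt{16 + 121}}{-13} \cdot 3 = - \frac{\sqrt{137}}{13} \cdot 3 = - \frac{3 \sqrt{137}}{13}$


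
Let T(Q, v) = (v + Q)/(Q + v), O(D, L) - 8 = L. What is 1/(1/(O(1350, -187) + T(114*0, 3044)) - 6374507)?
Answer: -178/1134662247 ≈ -1.5687e-7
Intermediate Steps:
O(D, L) = 8 + L
T(Q, v) = 1 (T(Q, v) = (Q + v)/(Q + v) = 1)
1/(1/(O(1350, -187) + T(114*0, 3044)) - 6374507) = 1/(1/((8 - 187) + 1) - 6374507) = 1/(1/(-179 + 1) - 6374507) = 1/(1/(-178) - 6374507) = 1/(-1/178 - 6374507) = 1/(-1134662247/178) = -178/1134662247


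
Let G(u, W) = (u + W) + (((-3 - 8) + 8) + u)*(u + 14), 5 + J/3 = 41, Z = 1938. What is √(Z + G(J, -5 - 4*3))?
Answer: √14839 ≈ 121.82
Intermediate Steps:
J = 108 (J = -15 + 3*41 = -15 + 123 = 108)
G(u, W) = W + u + (-3 + u)*(14 + u) (G(u, W) = (W + u) + ((-11 + 8) + u)*(14 + u) = (W + u) + (-3 + u)*(14 + u) = W + u + (-3 + u)*(14 + u))
√(Z + G(J, -5 - 4*3)) = √(1938 + (-42 + (-5 - 4*3) + 108² + 12*108)) = √(1938 + (-42 + (-5 - 12) + 11664 + 1296)) = √(1938 + (-42 - 17 + 11664 + 1296)) = √(1938 + 12901) = √14839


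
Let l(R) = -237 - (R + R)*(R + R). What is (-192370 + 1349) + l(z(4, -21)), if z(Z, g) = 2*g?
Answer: -198314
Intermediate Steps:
l(R) = -237 - 4*R**2 (l(R) = -237 - 2*R*2*R = -237 - 4*R**2)
(-192370 + 1349) + l(z(4, -21)) = (-192370 + 1349) + (-237 - 4*(2*(-21))**2) = -191021 + (-237 - 4*(-42)**2) = -191021 + (-237 - 4*1764) = -191021 + (-237 - 7056) = -191021 - 7293 = -198314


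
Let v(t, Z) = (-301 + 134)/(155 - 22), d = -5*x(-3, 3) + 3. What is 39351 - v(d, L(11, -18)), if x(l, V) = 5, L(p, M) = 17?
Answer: 5233850/133 ≈ 39352.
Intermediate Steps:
d = -22 (d = -5*5 + 3 = -25 + 3 = -22)
v(t, Z) = -167/133
39351 - v(d, L(11, -18)) = 39351 - 1*(-167/133) = 39351 + 167/133 = 5233850/133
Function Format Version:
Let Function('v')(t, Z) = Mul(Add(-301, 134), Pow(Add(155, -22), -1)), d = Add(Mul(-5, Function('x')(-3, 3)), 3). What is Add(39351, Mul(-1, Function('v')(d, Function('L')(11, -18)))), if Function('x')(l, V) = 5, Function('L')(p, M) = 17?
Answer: Rational(5233850, 133) ≈ 39352.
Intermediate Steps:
d = -22 (d = Add(Mul(-5, 5), 3) = Add(-25, 3) = -22)
Function('v')(t, Z) = Rational(-167, 133) (Function('v')(t, Z) = Mul(-167, Pow(133, -1)) = Mul(-167, Rational(1, 133)) = Rational(-167, 133))
Add(39351, Mul(-1, Function('v')(d, Function('L')(11, -18)))) = Add(39351, Mul(-1, Rational(-167, 133))) = Add(39351, Rational(167, 133)) = Rational(5233850, 133)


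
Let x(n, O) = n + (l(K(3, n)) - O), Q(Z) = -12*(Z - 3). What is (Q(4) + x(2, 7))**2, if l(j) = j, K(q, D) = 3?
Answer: 196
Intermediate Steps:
Q(Z) = 36 - 12*Z (Q(Z) = -12*(-3 + Z) = 36 - 12*Z)
x(n, O) = 3 + n - O (x(n, O) = n + (3 - O) = 3 + n - O)
(Q(4) + x(2, 7))**2 = ((36 - 12*4) + (3 + 2 - 1*7))**2 = ((36 - 48) + (3 + 2 - 7))**2 = (-12 - 2)**2 = (-14)**2 = 196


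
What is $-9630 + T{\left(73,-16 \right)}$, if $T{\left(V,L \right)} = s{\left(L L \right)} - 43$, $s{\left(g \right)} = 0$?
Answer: $-9673$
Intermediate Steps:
$T{\left(V,L \right)} = -43$ ($T{\left(V,L \right)} = 0 - 43 = -43$)
$-9630 + T{\left(73,-16 \right)} = -9630 - 43 = -9673$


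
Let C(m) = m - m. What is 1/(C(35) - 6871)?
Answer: -1/6871 ≈ -0.00014554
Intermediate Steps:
C(m) = 0
1/(C(35) - 6871) = 1/(0 - 6871) = 1/(-6871) = -1/6871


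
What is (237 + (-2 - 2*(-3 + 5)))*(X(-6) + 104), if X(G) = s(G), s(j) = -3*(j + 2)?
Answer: 26796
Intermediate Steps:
s(j) = -6 - 3*j (s(j) = -3*(2 + j) = -6 - 3*j)
X(G) = -6 - 3*G
(237 + (-2 - 2*(-3 + 5)))*(X(-6) + 104) = (237 + (-2 - 2*(-3 + 5)))*((-6 - 3*(-6)) + 104) = (237 + (-2 - 2*2))*((-6 + 18) + 104) = (237 + (-2 - 4))*(12 + 104) = (237 - 6)*116 = 231*116 = 26796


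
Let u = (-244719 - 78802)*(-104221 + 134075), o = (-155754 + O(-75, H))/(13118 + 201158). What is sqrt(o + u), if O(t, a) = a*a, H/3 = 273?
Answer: I*sqrt(110864390703992645113)/107138 ≈ 98277.0*I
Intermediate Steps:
H = 819 (H = 3*273 = 819)
O(t, a) = a**2
o = 515007/214276 (o = (-155754 + 819**2)/(13118 + 201158) = (-155754 + 670761)/214276 = 515007*(1/214276) = 515007/214276 ≈ 2.4035)
u = -9658395934 (u = -323521*29854 = -9658395934)
sqrt(o + u) = sqrt(515007/214276 - 9658395934) = sqrt(-2069562446638777/214276) = I*sqrt(110864390703992645113)/107138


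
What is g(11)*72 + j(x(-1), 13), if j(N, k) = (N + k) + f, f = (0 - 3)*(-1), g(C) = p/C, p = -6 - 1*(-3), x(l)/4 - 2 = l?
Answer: 4/11 ≈ 0.36364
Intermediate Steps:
x(l) = 8 + 4*l
p = -3 (p = -6 + 3 = -3)
g(C) = -3/C
f = 3 (f = -3*(-1) = 3)
j(N, k) = 3 + N + k (j(N, k) = (N + k) + 3 = 3 + N + k)
g(11)*72 + j(x(-1), 13) = -3/11*72 + (3 + (8 + 4*(-1)) + 13) = -3*1/11*72 + (3 + (8 - 4) + 13) = -3/11*72 + (3 + 4 + 13) = -216/11 + 20 = 4/11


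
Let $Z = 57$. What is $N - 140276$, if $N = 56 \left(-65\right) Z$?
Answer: $-347756$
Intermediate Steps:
$N = -207480$ ($N = 56 \left(-65\right) 57 = \left(-3640\right) 57 = -207480$)
$N - 140276 = -207480 - 140276 = -347756$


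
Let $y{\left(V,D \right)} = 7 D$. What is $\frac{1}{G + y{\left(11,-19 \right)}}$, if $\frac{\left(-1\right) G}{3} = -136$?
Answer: $\frac{1}{275} \approx 0.0036364$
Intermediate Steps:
$G = 408$ ($G = \left(-3\right) \left(-136\right) = 408$)
$\frac{1}{G + y{\left(11,-19 \right)}} = \frac{1}{408 + 7 \left(-19\right)} = \frac{1}{408 - 133} = \frac{1}{275}$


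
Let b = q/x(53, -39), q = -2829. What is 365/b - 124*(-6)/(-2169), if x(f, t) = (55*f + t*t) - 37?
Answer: -387191899/681789 ≈ -567.91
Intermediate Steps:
x(f, t) = -37 + t² + 55*f (x(f, t) = (55*f + t²) - 37 = (t² + 55*f) - 37 = -37 + t² + 55*f)
b = -2829/4399 (b = -2829/(-37 + (-39)² + 55*53) = -2829/(-37 + 1521 + 2915) = -2829/4399 ≈ -0.64310)
365/b - 124*(-6)/(-2169) = 365/(-2829/4399) - 124*(-6)/(-2169) = 365*(-4399/2829) + 744*(-1/2169) = -1605635/2829 - 248/723 = -387191899/681789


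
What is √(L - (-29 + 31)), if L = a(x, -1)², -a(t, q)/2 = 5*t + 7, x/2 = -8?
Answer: √21314 ≈ 145.99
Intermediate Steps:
x = -16 (x = 2*(-8) = -16)
a(t, q) = -14 - 10*t (a(t, q) = -2*(5*t + 7) = -2*(7 + 5*t) = -14 - 10*t)
L = 21316 (L = (-14 - 10*(-16))² = (-14 + 160)² = 146² = 21316)
√(L - (-29 + 31)) = √(21316 - (-29 + 31)) = √(21316 - 1*2) = √(21316 - 2) = √21314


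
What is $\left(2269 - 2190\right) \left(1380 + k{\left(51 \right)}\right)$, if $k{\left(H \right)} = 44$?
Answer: $112496$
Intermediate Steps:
$\left(2269 - 2190\right) \left(1380 + k{\left(51 \right)}\right) = \left(2269 - 2190\right) \left(1380 + 44\right) = 79 \cdot 1424 = 112496$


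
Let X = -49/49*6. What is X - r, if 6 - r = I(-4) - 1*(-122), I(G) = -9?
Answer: 101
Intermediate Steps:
X = -6 (X = -49*1/49*6 = -1*6 = -6)
r = -107 (r = 6 - (-9 - 1*(-122)) = 6 - (-9 + 122) = 6 - 1*113 = 6 - 113 = -107)
X - r = -6 - 1*(-107) = -6 + 107 = 101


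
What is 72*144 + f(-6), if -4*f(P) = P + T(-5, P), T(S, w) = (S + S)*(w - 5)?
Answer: 10342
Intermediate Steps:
T(S, w) = 2*S*(-5 + w) (T(S, w) = (2*S)*(-5 + w) = 2*S*(-5 + w))
f(P) = -25/2 + 9*P/4 (f(P) = -(P + 2*(-5)*(-5 + P))/4 = -(P + (50 - 10*P))/4 = -(50 - 9*P)/4 = -25/2 + 9*P/4)
72*144 + f(-6) = 72*144 + (-25/2 + (9/4)*(-6)) = 10368 + (-25/2 - 27/2) = 10368 - 26 = 10342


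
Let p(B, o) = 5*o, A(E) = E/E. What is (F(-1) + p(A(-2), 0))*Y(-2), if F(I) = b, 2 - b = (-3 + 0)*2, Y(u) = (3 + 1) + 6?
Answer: 80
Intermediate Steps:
A(E) = 1
Y(u) = 10 (Y(u) = 4 + 6 = 10)
b = 8 (b = 2 - (-3 + 0)*2 = 2 - (-3)*2 = 2 - 1*(-6) = 2 + 6 = 8)
F(I) = 8
(F(-1) + p(A(-2), 0))*Y(-2) = (8 + 5*0)*10 = (8 + 0)*10 = 8*10 = 80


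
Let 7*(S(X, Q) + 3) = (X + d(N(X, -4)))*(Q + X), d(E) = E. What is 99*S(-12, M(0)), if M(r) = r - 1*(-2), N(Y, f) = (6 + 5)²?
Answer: -109989/7 ≈ -15713.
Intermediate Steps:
N(Y, f) = 121 (N(Y, f) = 11² = 121)
M(r) = 2 + r (M(r) = r + 2 = 2 + r)
S(X, Q) = -3 + (121 + X)*(Q + X)/7 (S(X, Q) = -3 + ((X + 121)*(Q + X))/7 = -3 + ((121 + X)*(Q + X))/7 = -3 + (121 + X)*(Q + X)/7)
99*S(-12, M(0)) = 99*(-3 + (⅐)*(-12)² + 121*(2 + 0)/7 + (121/7)*(-12) + (⅐)*(2 + 0)*(-12)) = 99*(-3 + (⅐)*144 + (121/7)*2 - 1452/7 + (⅐)*2*(-12)) = 99*(-3 + 144/7 + 242/7 - 1452/7 - 24/7) = 99*(-1111/7) = -109989/7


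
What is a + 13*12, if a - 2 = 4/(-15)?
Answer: 2366/15 ≈ 157.73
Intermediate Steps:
a = 26/15 (a = 2 + 4/(-15) = 2 + 4*(-1/15) = 2 - 4/15 = 26/15 ≈ 1.7333)
a + 13*12 = 26/15 + 13*12 = 26/15 + 156 = 2366/15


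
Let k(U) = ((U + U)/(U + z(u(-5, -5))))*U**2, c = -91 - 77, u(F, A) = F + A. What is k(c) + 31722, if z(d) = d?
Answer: 7564890/89 ≈ 84999.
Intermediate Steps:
u(F, A) = A + F
c = -168
k(U) = 2*U**3/(-10 + U) (k(U) = ((U + U)/(U + (-5 - 5)))*U**2 = ((2*U)/(U - 10))*U**2 = ((2*U)/(-10 + U))*U**2 = (2*U/(-10 + U))*U**2 = 2*U**3/(-10 + U))
k(c) + 31722 = 2*(-168)**3/(-10 - 168) + 31722 = 2*(-4741632)/(-178) + 31722 = 2*(-4741632)*(-1/178) + 31722 = 4741632/89 + 31722 = 7564890/89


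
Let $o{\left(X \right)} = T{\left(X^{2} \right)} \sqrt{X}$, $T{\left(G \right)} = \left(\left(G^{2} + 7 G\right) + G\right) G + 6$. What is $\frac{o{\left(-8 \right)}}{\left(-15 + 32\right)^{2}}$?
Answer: $\frac{589836 i \sqrt{2}}{289} \approx 2886.3 i$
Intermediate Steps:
$T{\left(G \right)} = 6 + G \left(G^{2} + 8 G\right)$ ($T{\left(G \right)} = \left(G^{2} + 8 G\right) G + 6 = G \left(G^{2} + 8 G\right) + 6 = 6 + G \left(G^{2} + 8 G\right)$)
$o{\left(X \right)} = \sqrt{X} \left(6 + X^{6} + 8 X^{4}\right)$ ($o{\left(X \right)} = \left(6 + \left(X^{2}\right)^{3} + 8 \left(X^{2}\right)^{2}\right) \sqrt{X} = \left(6 + X^{6} + 8 X^{4}\right) \sqrt{X} = \sqrt{X} \left(6 + X^{6} + 8 X^{4}\right)$)
$\frac{o{\left(-8 \right)}}{\left(-15 + 32\right)^{2}} = \frac{\sqrt{-8} \left(6 + \left(-8\right)^{6} + 8 \left(-8\right)^{4}\right)}{\left(-15 + 32\right)^{2}} = \frac{2 i \sqrt{2} \left(6 + 262144 + 8 \cdot 4096\right)}{17^{2}} = \frac{2 i \sqrt{2} \left(6 + 262144 + 32768\right)}{289} = 2 i \sqrt{2} \cdot 294918 \cdot \frac{1}{289} = 589836 i \sqrt{2} \cdot \frac{1}{289} = \frac{589836 i \sqrt{2}}{289}$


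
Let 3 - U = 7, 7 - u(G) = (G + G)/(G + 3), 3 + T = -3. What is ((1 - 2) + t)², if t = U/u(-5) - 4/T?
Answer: 49/9 ≈ 5.4444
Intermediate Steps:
T = -6 (T = -3 - 3 = -6)
u(G) = 7 - 2*G/(3 + G) (u(G) = 7 - (G + G)/(G + 3) = 7 - 2*G/(3 + G))
U = -4 (U = 3 - 1*7 = 3 - 7 = -4)
t = -4/3 (t = -4*(3 - 5)/(21 + 5*(-5)) - 4/(-6) = -4*(-2/(21 - 25)) - 4*(-⅙) = -4/((-½*(-4))) + ⅔ = -4/2 + ⅔ = -4*½ + ⅔ = -2 + ⅔ = -4/3 ≈ -1.3333)
((1 - 2) + t)² = ((1 - 2) - 4/3)² = (-1 - 4/3)² = (-7/3)² = 49/9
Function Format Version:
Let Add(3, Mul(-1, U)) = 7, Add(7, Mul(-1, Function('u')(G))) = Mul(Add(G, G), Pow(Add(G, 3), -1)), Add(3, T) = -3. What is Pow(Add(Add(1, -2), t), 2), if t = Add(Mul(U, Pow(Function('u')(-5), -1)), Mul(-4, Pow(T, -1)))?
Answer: Rational(49, 9) ≈ 5.4444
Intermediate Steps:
T = -6 (T = Add(-3, -3) = -6)
Function('u')(G) = Add(7, Mul(-2, G, Pow(Add(3, G), -1))) (Function('u')(G) = Add(7, Mul(-1, Mul(Add(G, G), Pow(Add(G, 3), -1)))) = Add(7, Mul(-1, Mul(Mul(2, G), Pow(Add(3, G), -1)))) = Add(7, Mul(-1, Mul(2, G, Pow(Add(3, G), -1)))) = Add(7, Mul(-2, G, Pow(Add(3, G), -1))))
U = -4 (U = Add(3, Mul(-1, 7)) = Add(3, -7) = -4)
t = Rational(-4, 3) (t = Add(Mul(-4, Pow(Mul(Pow(Add(3, -5), -1), Add(21, Mul(5, -5))), -1)), Mul(-4, Pow(-6, -1))) = Add(Mul(-4, Pow(Mul(Pow(-2, -1), Add(21, -25)), -1)), Mul(-4, Rational(-1, 6))) = Add(Mul(-4, Pow(Mul(Rational(-1, 2), -4), -1)), Rational(2, 3)) = Add(Mul(-4, Pow(2, -1)), Rational(2, 3)) = Add(Mul(-4, Rational(1, 2)), Rational(2, 3)) = Add(-2, Rational(2, 3)) = Rational(-4, 3) ≈ -1.3333)
Pow(Add(Add(1, -2), t), 2) = Pow(Add(Add(1, -2), Rational(-4, 3)), 2) = Pow(Add(-1, Rational(-4, 3)), 2) = Pow(Rational(-7, 3), 2) = Rational(49, 9)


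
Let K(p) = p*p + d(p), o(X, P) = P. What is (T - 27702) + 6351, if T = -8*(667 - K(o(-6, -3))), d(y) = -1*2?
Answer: -26631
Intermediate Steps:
d(y) = -2
K(p) = -2 + p² (K(p) = p*p - 2 = p² - 2 = -2 + p²)
T = -5280 (T = -8*(667 - (-2 + (-3)²)) = -8*(667 - (-2 + 9)) = -8*(667 - 1*7) = -8*(667 - 7) = -8*660 = -5280)
(T - 27702) + 6351 = (-5280 - 27702) + 6351 = -32982 + 6351 = -26631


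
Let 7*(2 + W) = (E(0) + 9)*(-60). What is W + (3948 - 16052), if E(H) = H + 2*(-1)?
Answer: -12166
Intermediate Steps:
E(H) = -2 + H (E(H) = H - 2 = -2 + H)
W = -62 (W = -2 + (((-2 + 0) + 9)*(-60))/7 = -2 + ((-2 + 9)*(-60))/7 = -2 + (7*(-60))/7 = -2 + (⅐)*(-420) = -2 - 60 = -62)
W + (3948 - 16052) = -62 + (3948 - 16052) = -62 - 12104 = -12166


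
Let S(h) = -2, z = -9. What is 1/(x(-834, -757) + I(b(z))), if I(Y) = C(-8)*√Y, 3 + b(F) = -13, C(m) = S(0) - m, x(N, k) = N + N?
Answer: -139/231900 - I/115950 ≈ -0.0005994 - 8.6244e-6*I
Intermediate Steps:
x(N, k) = 2*N
C(m) = -2 - m
b(F) = -16 (b(F) = -3 - 13 = -16)
I(Y) = 6*√Y (I(Y) = (-2 - 1*(-8))*√Y = (-2 + 8)*√Y = 6*√Y)
1/(x(-834, -757) + I(b(z))) = 1/(2*(-834) + 6*√(-16)) = 1/(-1668 + 6*(4*I)) = 1/(-1668 + 24*I) = (-1668 - 24*I)/2782800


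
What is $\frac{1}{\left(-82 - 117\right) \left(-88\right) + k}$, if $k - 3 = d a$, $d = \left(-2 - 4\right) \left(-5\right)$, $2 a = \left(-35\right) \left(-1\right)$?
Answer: $\frac{1}{18040} \approx 5.5432 \cdot 10^{-5}$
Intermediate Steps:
$a = \frac{35}{2}$ ($a = \frac{\left(-35\right) \left(-1\right)}{2} = \frac{1}{2} \cdot 35 = \frac{35}{2} \approx 17.5$)
$d = 30$ ($d = \left(-6\right) \left(-5\right) = 30$)
$k = 528$ ($k = 3 + 30 \cdot \frac{35}{2} = 3 + 525 = 528$)
$\frac{1}{\left(-82 - 117\right) \left(-88\right) + k} = \frac{1}{\left(-82 - 117\right) \left(-88\right) + 528} = \frac{1}{\left(-199\right) \left(-88\right) + 528} = \frac{1}{17512 + 528} = \frac{1}{18040}$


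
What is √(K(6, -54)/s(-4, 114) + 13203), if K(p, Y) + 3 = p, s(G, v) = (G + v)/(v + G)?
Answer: √13206 ≈ 114.92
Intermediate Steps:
s(G, v) = 1 (s(G, v) = (G + v)/(G + v) = 1)
K(p, Y) = -3 + p
√(K(6, -54)/s(-4, 114) + 13203) = √((-3 + 6)/1 + 13203) = √(3*1 + 13203) = √(3 + 13203) = √13206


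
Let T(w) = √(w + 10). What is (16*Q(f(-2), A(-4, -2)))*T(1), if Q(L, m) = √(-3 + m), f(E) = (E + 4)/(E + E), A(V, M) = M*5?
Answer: 16*I*√143 ≈ 191.33*I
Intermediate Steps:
A(V, M) = 5*M
T(w) = √(10 + w)
f(E) = (4 + E)/(2*E) (f(E) = (4 + E)/((2*E)) = (4 + E)*(1/(2*E)) = (4 + E)/(2*E))
(16*Q(f(-2), A(-4, -2)))*T(1) = (16*√(-3 + 5*(-2)))*√(10 + 1) = (16*√(-3 - 10))*√11 = (16*√(-13))*√11 = (16*(I*√13))*√11 = (16*I*√13)*√11 = 16*I*√143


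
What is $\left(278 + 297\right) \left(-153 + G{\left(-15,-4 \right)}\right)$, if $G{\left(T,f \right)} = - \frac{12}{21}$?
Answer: $- \frac{618125}{7} \approx -88304.0$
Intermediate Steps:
$G{\left(T,f \right)} = - \frac{4}{7}$ ($G{\left(T,f \right)} = \left(-12\right) \frac{1}{21} = - \frac{4}{7}$)
$\left(278 + 297\right) \left(-153 + G{\left(-15,-4 \right)}\right) = \left(278 + 297\right) \left(-153 - \frac{4}{7}\right) = 575 \left(- \frac{1075}{7}\right) = - \frac{618125}{7}$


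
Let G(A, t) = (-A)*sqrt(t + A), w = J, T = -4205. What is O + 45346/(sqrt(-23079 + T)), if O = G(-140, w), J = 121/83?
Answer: 7*I*(-268837*sqrt(6821) + 136420*sqrt(954417))/566143 ≈ 1373.3*I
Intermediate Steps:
J = 121/83 (J = 121*(1/83) = 121/83 ≈ 1.4578)
w = 121/83 ≈ 1.4578
G(A, t) = -A*sqrt(A + t) (G(A, t) = (-A)*sqrt(A + t) = -A*sqrt(A + t))
O = 140*I*sqrt(954417)/83 (O = -1*(-140)*sqrt(-140 + 121/83) = -1*(-140)*sqrt(-11499/83) = -1*(-140)*I*sqrt(954417)/83 = 140*I*sqrt(954417)/83 ≈ 1647.9*I)
O + 45346/(sqrt(-23079 + T)) = 140*I*sqrt(954417)/83 + 45346/(sqrt(-23079 - 4205)) = 140*I*sqrt(954417)/83 + 45346/(sqrt(-27284)) = 140*I*sqrt(954417)/83 + 45346/((2*I*sqrt(6821))) = 140*I*sqrt(954417)/83 + 45346*(-I*sqrt(6821)/13642) = 140*I*sqrt(954417)/83 - 22673*I*sqrt(6821)/6821 = -22673*I*sqrt(6821)/6821 + 140*I*sqrt(954417)/83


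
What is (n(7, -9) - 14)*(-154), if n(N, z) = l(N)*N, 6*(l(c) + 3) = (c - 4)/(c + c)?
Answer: 10703/2 ≈ 5351.5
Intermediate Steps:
l(c) = -3 + (-4 + c)/(12*c) (l(c) = -3 + ((c - 4)/(c + c))/6 = -3 + ((-4 + c)/((2*c)))/6 = -3 + ((-4 + c)*(1/(2*c)))/6 = -3 + ((-4 + c)/(2*c))/6 = -3 + (-4 + c)/(12*c))
n(N, z) = -⅓ - 35*N/12 (n(N, z) = ((-4 - 35*N)/(12*N))*N = -⅓ - 35*N/12)
(n(7, -9) - 14)*(-154) = ((-⅓ - 35/12*7) - 14)*(-154) = ((-⅓ - 245/12) - 14)*(-154) = (-83/4 - 14)*(-154) = -139/4*(-154) = 10703/2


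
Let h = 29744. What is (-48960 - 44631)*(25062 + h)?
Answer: -5129348346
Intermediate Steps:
(-48960 - 44631)*(25062 + h) = (-48960 - 44631)*(25062 + 29744) = -93591*54806 = -5129348346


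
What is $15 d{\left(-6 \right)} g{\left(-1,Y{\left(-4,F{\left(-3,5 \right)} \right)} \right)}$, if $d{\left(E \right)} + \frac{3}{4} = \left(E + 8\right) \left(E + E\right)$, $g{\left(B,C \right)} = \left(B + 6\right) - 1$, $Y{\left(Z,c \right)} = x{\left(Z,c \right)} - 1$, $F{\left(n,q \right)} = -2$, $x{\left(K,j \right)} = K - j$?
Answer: $-1485$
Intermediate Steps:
$Y{\left(Z,c \right)} = -1 + Z - c$ ($Y{\left(Z,c \right)} = \left(Z - c\right) - 1 = -1 + Z - c$)
$g{\left(B,C \right)} = 5 + B$ ($g{\left(B,C \right)} = \left(6 + B\right) - 1 = 5 + B$)
$d{\left(E \right)} = - \frac{3}{4} + 2 E \left(8 + E\right)$ ($d{\left(E \right)} = - \frac{3}{4} + \left(E + 8\right) \left(E + E\right) = - \frac{3}{4} + \left(8 + E\right) 2 E = - \frac{3}{4} + 2 E \left(8 + E\right)$)
$15 d{\left(-6 \right)} g{\left(-1,Y{\left(-4,F{\left(-3,5 \right)} \right)} \right)} = 15 \left(- \frac{3}{4} + 2 \left(-6\right)^{2} + 16 \left(-6\right)\right) \left(5 - 1\right) = 15 \left(- \frac{3}{4} + 2 \cdot 36 - 96\right) 4 = 15 \left(- \frac{3}{4} + 72 - 96\right) 4 = 15 \left(- \frac{99}{4}\right) 4 = \left(- \frac{1485}{4}\right) 4 = -1485$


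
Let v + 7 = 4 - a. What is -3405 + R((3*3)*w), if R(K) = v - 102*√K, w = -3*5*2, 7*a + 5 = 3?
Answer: -23854/7 - 306*I*√30 ≈ -3407.7 - 1676.0*I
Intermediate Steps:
a = -2/7 (a = -5/7 + (⅐)*3 = -5/7 + 3/7 = -2/7 ≈ -0.28571)
v = -19/7 (v = -7 + (4 - 1*(-2/7)) = -7 + (4 + 2/7) = -7 + 30/7 = -19/7 ≈ -2.7143)
w = -30 (w = -15*2 = -30)
R(K) = -19/7 - 102*√K
-3405 + R((3*3)*w) = -3405 + (-19/7 - 102*3*I*√30) = -3405 + (-19/7 - 306*I*√30) = -23854/7 - 306*I*√30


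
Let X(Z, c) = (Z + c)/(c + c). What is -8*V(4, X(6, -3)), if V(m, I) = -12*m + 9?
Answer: 312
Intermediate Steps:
X(Z, c) = (Z + c)/(2*c) (X(Z, c) = (Z + c)/((2*c)) = (Z + c)*(1/(2*c)) = (Z + c)/(2*c))
V(m, I) = 9 - 12*m
-8*V(4, X(6, -3)) = -8*(9 - 12*4) = -8*(9 - 48) = -8*(-39) = 312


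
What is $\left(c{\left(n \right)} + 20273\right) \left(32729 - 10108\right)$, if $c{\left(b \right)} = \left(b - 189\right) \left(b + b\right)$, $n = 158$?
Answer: $237000217$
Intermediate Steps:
$c{\left(b \right)} = 2 b \left(-189 + b\right)$ ($c{\left(b \right)} = \left(-189 + b\right) 2 b = 2 b \left(-189 + b\right)$)
$\left(c{\left(n \right)} + 20273\right) \left(32729 - 10108\right) = \left(2 \cdot 158 \left(-189 + 158\right) + 20273\right) \left(32729 - 10108\right) = \left(2 \cdot 158 \left(-31\right) + 20273\right) 22621 = \left(-9796 + 20273\right) 22621 = 10477 \cdot 22621 = 237000217$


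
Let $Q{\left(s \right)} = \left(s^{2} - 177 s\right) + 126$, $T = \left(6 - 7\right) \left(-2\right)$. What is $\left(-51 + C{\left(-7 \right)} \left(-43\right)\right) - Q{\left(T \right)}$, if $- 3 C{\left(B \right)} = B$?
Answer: $\frac{218}{3} \approx 72.667$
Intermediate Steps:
$C{\left(B \right)} = - \frac{B}{3}$
$T = 2$ ($T = \left(-1\right) \left(-2\right) = 2$)
$Q{\left(s \right)} = 126 + s^{2} - 177 s$
$\left(-51 + C{\left(-7 \right)} \left(-43\right)\right) - Q{\left(T \right)} = \left(-51 + \left(- \frac{1}{3}\right) \left(-7\right) \left(-43\right)\right) - \left(126 + 2^{2} - 354\right) = \left(-51 + \frac{7}{3} \left(-43\right)\right) - \left(126 + 4 - 354\right) = \left(-51 - \frac{301}{3}\right) - -224 = - \frac{454}{3} + 224 = \frac{218}{3}$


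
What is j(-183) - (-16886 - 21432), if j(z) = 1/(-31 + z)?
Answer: 8200051/214 ≈ 38318.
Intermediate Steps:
j(-183) - (-16886 - 21432) = 1/(-31 - 183) - (-16886 - 21432) = 1/(-214) - 1*(-38318) = -1/214 + 38318 = 8200051/214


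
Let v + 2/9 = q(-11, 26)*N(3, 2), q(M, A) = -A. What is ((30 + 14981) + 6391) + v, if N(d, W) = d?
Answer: 191914/9 ≈ 21324.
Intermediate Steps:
v = -704/9 (v = -2/9 - 1*26*3 = -2/9 - 26*3 = -2/9 - 78 = -704/9 ≈ -78.222)
((30 + 14981) + 6391) + v = ((30 + 14981) + 6391) - 704/9 = (15011 + 6391) - 704/9 = 21402 - 704/9 = 191914/9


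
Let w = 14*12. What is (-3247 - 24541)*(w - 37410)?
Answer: 1034880696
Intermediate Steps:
w = 168
(-3247 - 24541)*(w - 37410) = (-3247 - 24541)*(168 - 37410) = -27788*(-37242) = 1034880696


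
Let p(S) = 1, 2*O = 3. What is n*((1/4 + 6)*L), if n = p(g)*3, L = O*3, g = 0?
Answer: 675/8 ≈ 84.375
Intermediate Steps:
O = 3/2 (O = (½)*3 = 3/2 ≈ 1.5000)
L = 9/2 (L = (3/2)*3 = 9/2 ≈ 4.5000)
n = 3 (n = 1*3 = 3)
n*((1/4 + 6)*L) = 3*((1/4 + 6)*(9/2)) = 3*((1*(¼) + 6)*(9/2)) = 3*((¼ + 6)*(9/2)) = 3*((25/4)*(9/2)) = 3*(225/8) = 675/8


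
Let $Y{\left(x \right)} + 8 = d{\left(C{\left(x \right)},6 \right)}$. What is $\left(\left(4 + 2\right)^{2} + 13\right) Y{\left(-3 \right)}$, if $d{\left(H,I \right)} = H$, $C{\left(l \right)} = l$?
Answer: $-539$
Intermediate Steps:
$Y{\left(x \right)} = -8 + x$
$\left(\left(4 + 2\right)^{2} + 13\right) Y{\left(-3 \right)} = \left(\left(4 + 2\right)^{2} + 13\right) \left(-8 - 3\right) = \left(6^{2} + 13\right) \left(-11\right) = \left(36 + 13\right) \left(-11\right) = 49 \left(-11\right) = -539$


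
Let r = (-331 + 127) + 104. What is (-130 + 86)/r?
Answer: 11/25 ≈ 0.44000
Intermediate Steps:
r = -100 (r = -204 + 104 = -100)
(-130 + 86)/r = (-130 + 86)/(-100) = -44*(-1/100) = 11/25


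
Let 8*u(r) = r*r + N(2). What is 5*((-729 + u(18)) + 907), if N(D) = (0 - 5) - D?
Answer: 8705/8 ≈ 1088.1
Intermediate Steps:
N(D) = -5 - D
u(r) = -7/8 + r**2/8 (u(r) = (r*r + (-5 - 1*2))/8 = (r**2 + (-5 - 2))/8 = (r**2 - 7)/8 = (-7 + r**2)/8 = -7/8 + r**2/8)
5*((-729 + u(18)) + 907) = 5*((-729 + (-7/8 + (1/8)*18**2)) + 907) = 5*((-729 + (-7/8 + (1/8)*324)) + 907) = 5*((-729 + (-7/8 + 81/2)) + 907) = 5*((-729 + 317/8) + 907) = 5*(-5515/8 + 907) = 5*(1741/8) = 8705/8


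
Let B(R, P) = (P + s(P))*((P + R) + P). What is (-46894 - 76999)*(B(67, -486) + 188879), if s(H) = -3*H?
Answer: 85582930433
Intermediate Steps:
B(R, P) = -2*P*(R + 2*P) (B(R, P) = (P - 3*P)*((P + R) + P) = (-2*P)*(R + 2*P) = -2*P*(R + 2*P))
(-46894 - 76999)*(B(67, -486) + 188879) = (-46894 - 76999)*(2*(-486)*(-1*67 - 2*(-486)) + 188879) = -123893*(2*(-486)*(-67 + 972) + 188879) = -123893*(2*(-486)*905 + 188879) = -123893*(-879660 + 188879) = -123893*(-690781) = 85582930433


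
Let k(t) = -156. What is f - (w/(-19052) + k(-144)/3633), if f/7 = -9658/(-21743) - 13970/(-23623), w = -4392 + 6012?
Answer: 21855124173264903/2962642444307777 ≈ 7.3769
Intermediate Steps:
w = 1620
f = 3723304508/513634889 (f = 7*(-9658/(-21743) - 13970/(-23623)) = 7*(-9658*(-1/21743) - 13970*(-1/23623)) = 7*(9658/21743 + 13970/23623) = 7*(531900644/513634889) = 3723304508/513634889 ≈ 7.2489)
f - (w/(-19052) + k(-144)/3633) = 3723304508/513634889 - (1620/(-19052) - 156/3633) = 3723304508/513634889 - (1620*(-1/19052) - 156*1/3633) = 3723304508/513634889 - (-405/4763 - 52/1211) = 3723304508/513634889 - 1*(-738131/5767993) = 3723304508/513634889 + 738131/5767993 = 21855124173264903/2962642444307777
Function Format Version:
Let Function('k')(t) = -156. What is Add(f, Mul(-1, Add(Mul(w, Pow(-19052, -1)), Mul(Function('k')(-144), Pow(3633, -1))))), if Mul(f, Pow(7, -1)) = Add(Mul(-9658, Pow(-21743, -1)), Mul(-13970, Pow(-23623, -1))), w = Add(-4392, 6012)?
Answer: Rational(21855124173264903, 2962642444307777) ≈ 7.3769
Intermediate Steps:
w = 1620
f = Rational(3723304508, 513634889) (f = Mul(7, Add(Mul(-9658, Pow(-21743, -1)), Mul(-13970, Pow(-23623, -1)))) = Mul(7, Add(Mul(-9658, Rational(-1, 21743)), Mul(-13970, Rational(-1, 23623)))) = Mul(7, Add(Rational(9658, 21743), Rational(13970, 23623))) = Mul(7, Rational(531900644, 513634889)) = Rational(3723304508, 513634889) ≈ 7.2489)
Add(f, Mul(-1, Add(Mul(w, Pow(-19052, -1)), Mul(Function('k')(-144), Pow(3633, -1))))) = Add(Rational(3723304508, 513634889), Mul(-1, Add(Mul(1620, Pow(-19052, -1)), Mul(-156, Pow(3633, -1))))) = Add(Rational(3723304508, 513634889), Mul(-1, Add(Mul(1620, Rational(-1, 19052)), Mul(-156, Rational(1, 3633))))) = Add(Rational(3723304508, 513634889), Mul(-1, Add(Rational(-405, 4763), Rational(-52, 1211)))) = Add(Rational(3723304508, 513634889), Mul(-1, Rational(-738131, 5767993))) = Add(Rational(3723304508, 513634889), Rational(738131, 5767993)) = Rational(21855124173264903, 2962642444307777)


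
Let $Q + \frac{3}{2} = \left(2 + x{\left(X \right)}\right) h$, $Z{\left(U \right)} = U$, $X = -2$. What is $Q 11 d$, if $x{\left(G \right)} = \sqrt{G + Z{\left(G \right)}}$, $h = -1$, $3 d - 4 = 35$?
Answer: $- \frac{1001}{2} - 286 i \approx -500.5 - 286.0 i$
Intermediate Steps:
$d = 13$ ($d = \frac{4}{3} + \frac{1}{3} \cdot 35 = \frac{4}{3} + \frac{35}{3} = 13$)
$x{\left(G \right)} = \sqrt{2} \sqrt{G}$ ($x{\left(G \right)} = \sqrt{G + G} = \sqrt{2 G} = \sqrt{2} \sqrt{G}$)
$Q = - \frac{7}{2} - 2 i$ ($Q = - \frac{3}{2} + \left(2 + \sqrt{2} \sqrt{-2}\right) \left(-1\right) = - \frac{3}{2} + \left(2 + \sqrt{2} i \sqrt{2}\right) \left(-1\right) = - \frac{3}{2} + \left(2 + 2 i\right) \left(-1\right) = - \frac{3}{2} - \left(2 + 2 i\right) = - \frac{7}{2} - 2 i \approx -3.5 - 2.0 i$)
$Q 11 d = \left(- \frac{7}{2} - 2 i\right) 11 \cdot 13 = \left(- \frac{7}{2} - 2 i\right) 143 = - \frac{1001}{2} - 286 i$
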